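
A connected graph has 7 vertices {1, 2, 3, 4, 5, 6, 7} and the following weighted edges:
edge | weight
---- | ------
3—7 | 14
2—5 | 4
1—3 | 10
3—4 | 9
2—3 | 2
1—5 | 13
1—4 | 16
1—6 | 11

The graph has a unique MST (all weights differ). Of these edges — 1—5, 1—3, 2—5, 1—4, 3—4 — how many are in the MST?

3

Kruskal's algorithm — process edges by increasing weight (ties by edge label):
2—3 (2): add. Components now {1} {2,3} {4} {5} {6} {7}
2—5 (4): add. Components now {1} {2,3,5} {4} {6} {7}
3—4 (9): add. Components now {1} {2,3,4,5} {6} {7}
1—3 (10): add. Components now {1,2,3,4,5} {6} {7}
1—6 (11): add. Components now {1,2,3,4,5,6} {7}
1—5 (13): skip — 1 and 5 already connected.
3—7 (14): add. Components now {1,2,3,4,5,6,7}
MST edge set: {2—3, 2—5, 3—4, 1—3, 1—6, 3—7}.
Of the listed edges, {1—3, 2—5, 3—4} are in the MST → 3.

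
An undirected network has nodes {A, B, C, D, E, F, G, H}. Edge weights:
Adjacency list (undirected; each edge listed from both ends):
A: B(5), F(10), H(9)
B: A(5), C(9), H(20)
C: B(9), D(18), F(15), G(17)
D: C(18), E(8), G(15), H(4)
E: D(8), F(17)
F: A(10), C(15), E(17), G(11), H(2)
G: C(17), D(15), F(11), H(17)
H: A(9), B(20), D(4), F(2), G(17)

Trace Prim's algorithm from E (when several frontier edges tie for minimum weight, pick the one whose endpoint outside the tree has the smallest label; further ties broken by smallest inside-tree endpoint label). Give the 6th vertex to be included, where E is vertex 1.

Grow the tree from E using Prim:
Step 1: cheapest edge leaving the tree is D-E (8); add D.
Step 2: cheapest edge leaving the tree is D-H (4); add H.
Step 3: cheapest edge leaving the tree is F-H (2); add F.
Step 4: cheapest edge leaving the tree is A-H (9); add A.
Step 5: cheapest edge leaving the tree is A-B (5); add B.
Step 6: cheapest edge leaving the tree is B-C (9); add C.
Step 7: cheapest edge leaving the tree is F-G (11); add G.
Vertex order: E, D, H, F, A, B, C, G. The 6th vertex is B.

B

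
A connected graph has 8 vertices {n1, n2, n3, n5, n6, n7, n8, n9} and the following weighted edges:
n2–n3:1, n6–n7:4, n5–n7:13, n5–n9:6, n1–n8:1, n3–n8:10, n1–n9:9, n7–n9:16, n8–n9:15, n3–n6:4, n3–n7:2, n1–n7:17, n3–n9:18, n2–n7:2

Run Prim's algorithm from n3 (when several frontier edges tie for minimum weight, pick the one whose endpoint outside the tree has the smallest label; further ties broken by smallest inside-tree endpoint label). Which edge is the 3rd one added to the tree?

n3-n6

Prim, starting at n3.
Step 1: cheapest edge leaving the tree is n2–n3 (1); add n2.
Step 2: cheapest edge leaving the tree is n2–n7 (2); add n7.
Step 3: cheapest edge leaving the tree is n3–n6 (4); add n6.
Step 4: cheapest edge leaving the tree is n3–n8 (10); add n8.
Step 5: cheapest edge leaving the tree is n1–n8 (1); add n1.
Step 6: cheapest edge leaving the tree is n1–n9 (9); add n9.
Step 7: cheapest edge leaving the tree is n5–n9 (6); add n5.
The 3rd edge added is n3–n6.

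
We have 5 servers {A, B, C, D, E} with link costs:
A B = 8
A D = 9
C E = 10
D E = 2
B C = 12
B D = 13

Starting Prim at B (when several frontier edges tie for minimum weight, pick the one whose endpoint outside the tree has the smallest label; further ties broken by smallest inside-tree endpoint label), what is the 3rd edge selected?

Prim's algorithm from B:
Step 1: cheapest edge leaving the tree is A B (8); add A.
Step 2: cheapest edge leaving the tree is A D (9); add D.
Step 3: cheapest edge leaving the tree is D E (2); add E.
Step 4: cheapest edge leaving the tree is C E (10); add C.
The 3rd edge added is D E.

D-E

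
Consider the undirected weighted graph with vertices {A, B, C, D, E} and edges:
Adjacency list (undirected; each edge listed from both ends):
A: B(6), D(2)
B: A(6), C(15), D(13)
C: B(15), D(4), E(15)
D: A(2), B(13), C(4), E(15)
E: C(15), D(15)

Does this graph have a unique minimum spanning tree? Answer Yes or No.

Kruskal's algorithm — process edges by increasing weight (ties by edge label):
A–D (2): add — endpoints in different components.
C–D (4): add — endpoints in different components.
A–B (6): add — endpoints in different components.
B–D (13): skip — B and D already connected.
B–C (15): skip — B and C already connected.
C–E (15): add — endpoints in different components.
Non-tree edge D–E has weight 15, equal to the heaviest edge on its tree cycle — swapping gives another MST of the same weight. Not unique.

No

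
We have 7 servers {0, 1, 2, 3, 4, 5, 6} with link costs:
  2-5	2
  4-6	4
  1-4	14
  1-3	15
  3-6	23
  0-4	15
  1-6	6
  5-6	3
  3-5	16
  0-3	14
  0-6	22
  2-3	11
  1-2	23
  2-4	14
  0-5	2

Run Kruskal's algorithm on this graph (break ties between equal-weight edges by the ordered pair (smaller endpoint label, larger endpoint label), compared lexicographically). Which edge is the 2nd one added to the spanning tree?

Sort edges by weight, then run Kruskal:
0-5 (2): add. Components now {0,5} {1} {2} {3} {4} {6}
2-5 (2): add. Components now {0,2,5} {1} {3} {4} {6}
5-6 (3): add. Components now {0,2,5,6} {1} {3} {4}
4-6 (4): add. Components now {0,2,4,5,6} {1} {3}
1-6 (6): add. Components now {0,1,2,4,5,6} {3}
2-3 (11): add. Components now {0,1,2,3,4,5,6}
The 2nd edge added is 2-5.

2-5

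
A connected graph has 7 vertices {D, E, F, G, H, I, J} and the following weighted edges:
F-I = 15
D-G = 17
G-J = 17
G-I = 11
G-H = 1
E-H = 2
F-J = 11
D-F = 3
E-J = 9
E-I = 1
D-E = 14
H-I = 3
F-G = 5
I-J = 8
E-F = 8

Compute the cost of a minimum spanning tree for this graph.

20

Kruskal: consider edges lightest-first.
E-I (1): add. Components now {D} {E,I} {F} {G} {H} {J}
G-H (1): add. Components now {D} {E,I} {F} {G,H} {J}
E-H (2): add. Components now {D} {E,G,H,I} {F} {J}
D-F (3): add. Components now {D,F} {E,G,H,I} {J}
H-I (3): skip — H and I already connected.
F-G (5): add. Components now {D,E,F,G,H,I} {J}
E-F (8): skip — E and F already connected.
I-J (8): add. Components now {D,E,F,G,H,I,J}
MST edges: E-I, G-H, E-H, D-F, F-G, I-J; total weight 1+1+2+3+5+8 = 20.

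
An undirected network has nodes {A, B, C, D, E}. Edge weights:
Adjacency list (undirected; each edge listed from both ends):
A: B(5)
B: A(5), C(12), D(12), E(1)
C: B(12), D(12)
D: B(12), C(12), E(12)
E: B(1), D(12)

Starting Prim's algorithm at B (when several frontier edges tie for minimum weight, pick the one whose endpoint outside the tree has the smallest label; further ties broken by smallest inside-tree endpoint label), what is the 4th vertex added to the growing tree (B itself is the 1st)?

Prim's algorithm from B:
Step 1: frontier [B–E 1, A–B 5, B–C 12, B–D 12] → take B–E (1); add E.
Step 2: frontier [A–B 5, B–C 12, B–D 12, D–E 12] → take A–B (5); add A.
Step 3: frontier [B–C 12, B–D 12, D–E 12] → take B–C (12); add C.
Step 4: frontier [B–D 12, C–D 12, D–E 12] → take B–D (12); add D.
Vertex order: B, E, A, C, D. The 4th vertex is C.

C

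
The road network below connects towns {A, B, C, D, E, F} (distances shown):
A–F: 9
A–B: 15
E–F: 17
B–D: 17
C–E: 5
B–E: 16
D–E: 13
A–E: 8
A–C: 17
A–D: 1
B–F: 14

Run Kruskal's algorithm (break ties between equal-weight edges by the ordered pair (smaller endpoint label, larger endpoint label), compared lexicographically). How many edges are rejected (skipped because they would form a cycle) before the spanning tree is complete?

Kruskal's algorithm — process edges by increasing weight (ties by edge label):
A–D (1): add. Components now {A,D} {B} {C} {E} {F}
C–E (5): add. Components now {A,D} {B} {C,E} {F}
A–E (8): add. Components now {A,C,D,E} {B} {F}
A–F (9): add. Components now {A,C,D,E,F} {B}
D–E (13): skip — D and E already connected.
B–F (14): add. Components now {A,B,C,D,E,F}
Edges rejected before the tree was complete: 1.

1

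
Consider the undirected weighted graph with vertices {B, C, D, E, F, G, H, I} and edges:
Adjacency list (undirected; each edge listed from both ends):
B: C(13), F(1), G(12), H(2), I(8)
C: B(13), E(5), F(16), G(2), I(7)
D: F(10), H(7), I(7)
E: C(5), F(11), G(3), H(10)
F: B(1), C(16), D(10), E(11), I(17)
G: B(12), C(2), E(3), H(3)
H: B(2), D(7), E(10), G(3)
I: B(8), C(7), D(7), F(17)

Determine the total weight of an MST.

Sort edges by weight, then run Kruskal:
B-F (1): add — endpoints in different components.
B-H (2): add — endpoints in different components.
C-G (2): add — endpoints in different components.
E-G (3): add — endpoints in different components.
G-H (3): add — endpoints in different components.
C-E (5): skip — C and E already connected.
C-I (7): add — endpoints in different components.
D-H (7): add — endpoints in different components.
MST edges: B-F, B-H, C-G, E-G, G-H, C-I, D-H; total weight 1+2+2+3+3+7+7 = 25.

25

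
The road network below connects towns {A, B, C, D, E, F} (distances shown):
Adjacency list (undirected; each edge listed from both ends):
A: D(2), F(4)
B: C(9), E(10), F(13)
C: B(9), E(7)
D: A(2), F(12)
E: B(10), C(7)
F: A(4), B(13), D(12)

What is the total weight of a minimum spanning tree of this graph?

35

Prim's algorithm from F:
Step 1: frontier [A—F 4, D—F 12, B—F 13] → take A—F (4); add A.
Step 2: frontier [A—D 2, D—F 12, B—F 13] → take A—D (2); add D.
Step 3: frontier [B—F 13] → take B—F (13); add B.
Step 4: frontier [B—C 9, B—E 10] → take B—C (9); add C.
Step 5: frontier [B—E 10, C—E 7] → take C—E (7); add E.
MST edges: A—F, A—D, B—F, B—C, C—E; total weight 4+2+13+9+7 = 35.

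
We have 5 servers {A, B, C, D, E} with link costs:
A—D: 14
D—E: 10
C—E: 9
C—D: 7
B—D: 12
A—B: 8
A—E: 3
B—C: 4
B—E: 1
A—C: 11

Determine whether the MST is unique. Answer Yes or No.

Yes

Kruskal: consider edges lightest-first.
B—E (1): add. Components now {A} {B,E} {C} {D}
A—E (3): add. Components now {A,B,E} {C} {D}
B—C (4): add. Components now {A,B,C,E} {D}
C—D (7): add. Components now {A,B,C,D,E}
Every non-tree edge has weight strictly greater than the heaviest edge on the tree path between its endpoints, so the MST is unique.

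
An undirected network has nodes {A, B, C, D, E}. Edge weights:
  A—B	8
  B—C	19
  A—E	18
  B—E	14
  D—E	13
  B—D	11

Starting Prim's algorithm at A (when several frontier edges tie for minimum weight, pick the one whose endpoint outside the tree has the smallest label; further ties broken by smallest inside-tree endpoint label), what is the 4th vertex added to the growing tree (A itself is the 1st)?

Grow the tree from A using Prim:
Step 1: cheapest edge leaving the tree is A—B (8); add B.
Step 2: cheapest edge leaving the tree is B—D (11); add D.
Step 3: cheapest edge leaving the tree is D—E (13); add E.
Step 4: cheapest edge leaving the tree is B—C (19); add C.
Vertex order: A, B, D, E, C. The 4th vertex is E.

E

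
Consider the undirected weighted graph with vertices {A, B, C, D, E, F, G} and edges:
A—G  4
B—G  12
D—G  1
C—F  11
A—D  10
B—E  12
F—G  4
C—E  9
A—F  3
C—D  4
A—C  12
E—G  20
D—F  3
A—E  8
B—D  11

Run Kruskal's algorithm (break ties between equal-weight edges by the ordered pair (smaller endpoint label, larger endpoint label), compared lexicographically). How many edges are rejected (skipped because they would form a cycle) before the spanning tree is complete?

4

Sort edges by weight, then run Kruskal:
D—G (1): add — endpoints in different components.
A—F (3): add — endpoints in different components.
D—F (3): add — endpoints in different components.
A—G (4): skip — A and G already connected.
C—D (4): add — endpoints in different components.
F—G (4): skip — F and G already connected.
A—E (8): add — endpoints in different components.
C—E (9): skip — C and E already connected.
A—D (10): skip — A and D already connected.
B—D (11): add — endpoints in different components.
Edges rejected before the tree was complete: 4.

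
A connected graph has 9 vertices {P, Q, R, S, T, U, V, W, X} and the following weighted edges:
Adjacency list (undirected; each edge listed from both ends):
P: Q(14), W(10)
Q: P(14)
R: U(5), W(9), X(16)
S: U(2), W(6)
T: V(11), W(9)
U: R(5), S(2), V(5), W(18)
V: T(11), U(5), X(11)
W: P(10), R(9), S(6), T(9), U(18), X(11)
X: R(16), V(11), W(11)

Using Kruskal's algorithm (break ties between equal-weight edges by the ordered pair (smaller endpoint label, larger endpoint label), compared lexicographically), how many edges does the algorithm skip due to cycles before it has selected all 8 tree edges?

3

Kruskal's algorithm — process edges by increasing weight (ties by edge label):
S-U (2): add — endpoints in different components.
R-U (5): add — endpoints in different components.
U-V (5): add — endpoints in different components.
S-W (6): add — endpoints in different components.
R-W (9): skip — W and R already connected.
T-W (9): add — endpoints in different components.
P-W (10): add — endpoints in different components.
T-V (11): skip — V and T already connected.
V-X (11): add — endpoints in different components.
W-X (11): skip — W and X already connected.
P-Q (14): add — endpoints in different components.
Edges rejected before the tree was complete: 3.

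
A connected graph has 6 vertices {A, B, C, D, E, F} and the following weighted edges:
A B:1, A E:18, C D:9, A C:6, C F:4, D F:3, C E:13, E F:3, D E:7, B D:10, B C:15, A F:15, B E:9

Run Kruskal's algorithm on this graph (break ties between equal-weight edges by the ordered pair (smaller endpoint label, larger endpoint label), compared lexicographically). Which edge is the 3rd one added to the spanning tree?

Kruskal's algorithm — process edges by increasing weight (ties by edge label):
A B (1): add. Components now {A,B} {C} {D} {E} {F}
D F (3): add. Components now {A,B} {C} {D,F} {E}
E F (3): add. Components now {A,B} {C} {D,E,F}
C F (4): add. Components now {A,B} {C,D,E,F}
A C (6): add. Components now {A,B,C,D,E,F}
The 3rd edge added is E F.

E-F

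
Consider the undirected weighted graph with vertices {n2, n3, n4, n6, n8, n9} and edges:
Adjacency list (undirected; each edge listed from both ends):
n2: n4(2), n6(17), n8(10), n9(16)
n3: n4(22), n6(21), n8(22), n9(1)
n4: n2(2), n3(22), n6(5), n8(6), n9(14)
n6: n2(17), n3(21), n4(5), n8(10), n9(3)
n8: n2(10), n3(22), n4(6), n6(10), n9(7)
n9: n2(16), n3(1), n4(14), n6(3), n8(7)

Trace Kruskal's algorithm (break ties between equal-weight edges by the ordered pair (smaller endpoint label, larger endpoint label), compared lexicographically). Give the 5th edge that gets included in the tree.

n4-n8

Kruskal: consider edges lightest-first.
n3—n9 (1): add — endpoints in different components.
n2—n4 (2): add — endpoints in different components.
n6—n9 (3): add — endpoints in different components.
n4—n6 (5): add — endpoints in different components.
n4—n8 (6): add — endpoints in different components.
The 5th edge added is n4—n8.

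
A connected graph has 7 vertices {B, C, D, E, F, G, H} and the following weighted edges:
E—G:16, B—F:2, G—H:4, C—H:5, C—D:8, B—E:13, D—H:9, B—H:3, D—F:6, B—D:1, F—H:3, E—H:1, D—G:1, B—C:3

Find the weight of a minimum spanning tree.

Sort edges by weight, then run Kruskal:
B—D (1): add — endpoints in different components.
D—G (1): add — endpoints in different components.
E—H (1): add — endpoints in different components.
B—F (2): add — endpoints in different components.
B—C (3): add — endpoints in different components.
B—H (3): add — endpoints in different components.
MST edges: B—D, D—G, E—H, B—F, B—C, B—H; total weight 1+1+1+2+3+3 = 11.

11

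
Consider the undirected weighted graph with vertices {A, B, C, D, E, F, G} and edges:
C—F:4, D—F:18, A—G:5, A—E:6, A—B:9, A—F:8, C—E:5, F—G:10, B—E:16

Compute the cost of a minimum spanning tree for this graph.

47

Kruskal's algorithm — process edges by increasing weight (ties by edge label):
C—F (4): add. Components now {A} {B} {C,F} {D} {E} {G}
A—G (5): add. Components now {A,G} {B} {C,F} {D} {E}
C—E (5): add. Components now {A,G} {B} {C,E,F} {D}
A—E (6): add. Components now {A,C,E,F,G} {B} {D}
A—F (8): skip — A and F already connected.
A—B (9): add. Components now {A,B,C,E,F,G} {D}
F—G (10): skip — F and G already connected.
B—E (16): skip — B and E already connected.
D—F (18): add. Components now {A,B,C,D,E,F,G}
MST edges: C—F, A—G, C—E, A—E, A—B, D—F; total weight 4+5+5+6+9+18 = 47.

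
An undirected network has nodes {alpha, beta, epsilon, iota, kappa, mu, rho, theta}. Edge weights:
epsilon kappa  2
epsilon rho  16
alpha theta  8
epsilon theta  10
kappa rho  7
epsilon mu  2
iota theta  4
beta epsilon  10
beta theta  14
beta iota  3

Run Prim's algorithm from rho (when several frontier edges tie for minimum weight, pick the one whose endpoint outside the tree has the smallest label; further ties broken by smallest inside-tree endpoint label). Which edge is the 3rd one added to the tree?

Prim, starting at rho.
Step 1: cheapest edge leaving the tree is kappa rho (7); add kappa.
Step 2: cheapest edge leaving the tree is epsilon kappa (2); add epsilon.
Step 3: cheapest edge leaving the tree is epsilon mu (2); add mu.
Step 4: cheapest edge leaving the tree is beta epsilon (10); add beta.
Step 5: cheapest edge leaving the tree is beta iota (3); add iota.
Step 6: cheapest edge leaving the tree is iota theta (4); add theta.
Step 7: cheapest edge leaving the tree is alpha theta (8); add alpha.
The 3rd edge added is epsilon mu.

epsilon-mu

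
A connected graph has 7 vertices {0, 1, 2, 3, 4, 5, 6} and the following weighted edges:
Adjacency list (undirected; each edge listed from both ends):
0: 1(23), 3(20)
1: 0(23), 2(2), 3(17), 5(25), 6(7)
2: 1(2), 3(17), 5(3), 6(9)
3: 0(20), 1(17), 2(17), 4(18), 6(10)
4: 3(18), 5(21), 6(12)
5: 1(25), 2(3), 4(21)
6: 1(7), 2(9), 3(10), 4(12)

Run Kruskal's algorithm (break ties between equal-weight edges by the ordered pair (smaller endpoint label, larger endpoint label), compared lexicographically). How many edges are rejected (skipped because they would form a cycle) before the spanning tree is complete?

4

Sort edges by weight, then run Kruskal:
1–2 (2): add — endpoints in different components.
2–5 (3): add — endpoints in different components.
1–6 (7): add — endpoints in different components.
2–6 (9): skip — 2 and 6 already connected.
3–6 (10): add — endpoints in different components.
4–6 (12): add — endpoints in different components.
1–3 (17): skip — 1 and 3 already connected.
2–3 (17): skip — 2 and 3 already connected.
3–4 (18): skip — 3 and 4 already connected.
0–3 (20): add — endpoints in different components.
Edges rejected before the tree was complete: 4.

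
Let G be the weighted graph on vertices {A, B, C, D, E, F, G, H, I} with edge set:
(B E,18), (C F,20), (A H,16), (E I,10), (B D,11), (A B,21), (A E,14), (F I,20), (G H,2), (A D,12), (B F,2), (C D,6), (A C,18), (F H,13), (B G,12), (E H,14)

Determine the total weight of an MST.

69

Kruskal: consider edges lightest-first.
B F (2): add — endpoints in different components.
G H (2): add — endpoints in different components.
C D (6): add — endpoints in different components.
E I (10): add — endpoints in different components.
B D (11): add — endpoints in different components.
A D (12): add — endpoints in different components.
B G (12): add — endpoints in different components.
F H (13): skip — F and H already connected.
A E (14): add — endpoints in different components.
MST edges: B F, G H, C D, E I, B D, A D, B G, A E; total weight 2+2+6+10+11+12+12+14 = 69.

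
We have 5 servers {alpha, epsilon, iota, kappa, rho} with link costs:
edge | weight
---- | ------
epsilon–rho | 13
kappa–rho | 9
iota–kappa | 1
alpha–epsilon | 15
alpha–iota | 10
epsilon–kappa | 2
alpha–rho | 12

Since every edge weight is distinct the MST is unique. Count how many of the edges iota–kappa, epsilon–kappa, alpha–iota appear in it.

Kruskal's algorithm — process edges by increasing weight (ties by edge label):
iota–kappa (1): add — endpoints in different components.
epsilon–kappa (2): add — endpoints in different components.
kappa–rho (9): add — endpoints in different components.
alpha–iota (10): add — endpoints in different components.
MST edge set: {iota–kappa, epsilon–kappa, kappa–rho, alpha–iota}.
Of the listed edges, {iota–kappa, epsilon–kappa, alpha–iota} are in the MST → 3.

3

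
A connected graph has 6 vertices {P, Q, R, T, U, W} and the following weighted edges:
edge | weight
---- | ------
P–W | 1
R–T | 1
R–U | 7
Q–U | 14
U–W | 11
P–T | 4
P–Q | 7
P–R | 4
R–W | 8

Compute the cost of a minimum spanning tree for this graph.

20

Prim, starting at Q.
Step 1: cheapest edge leaving the tree is P–Q (7); add P.
Step 2: cheapest edge leaving the tree is P–W (1); add W.
Step 3: cheapest edge leaving the tree is P–R (4); add R.
Step 4: cheapest edge leaving the tree is R–T (1); add T.
Step 5: cheapest edge leaving the tree is R–U (7); add U.
MST edges: P–Q, P–W, P–R, R–T, R–U; total weight 7+1+4+1+7 = 20.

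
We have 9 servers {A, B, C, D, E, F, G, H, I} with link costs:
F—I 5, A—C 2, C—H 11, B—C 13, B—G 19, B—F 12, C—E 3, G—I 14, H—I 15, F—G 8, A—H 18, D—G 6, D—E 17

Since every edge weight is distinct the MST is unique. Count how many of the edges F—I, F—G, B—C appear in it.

3

Sort edges by weight, then run Kruskal:
A—C (2): add — endpoints in different components.
C—E (3): add — endpoints in different components.
F—I (5): add — endpoints in different components.
D—G (6): add — endpoints in different components.
F—G (8): add — endpoints in different components.
C—H (11): add — endpoints in different components.
B—F (12): add — endpoints in different components.
B—C (13): add — endpoints in different components.
MST edge set: {A—C, C—E, F—I, D—G, F—G, C—H, B—F, B—C}.
Of the listed edges, {F—I, F—G, B—C} are in the MST → 3.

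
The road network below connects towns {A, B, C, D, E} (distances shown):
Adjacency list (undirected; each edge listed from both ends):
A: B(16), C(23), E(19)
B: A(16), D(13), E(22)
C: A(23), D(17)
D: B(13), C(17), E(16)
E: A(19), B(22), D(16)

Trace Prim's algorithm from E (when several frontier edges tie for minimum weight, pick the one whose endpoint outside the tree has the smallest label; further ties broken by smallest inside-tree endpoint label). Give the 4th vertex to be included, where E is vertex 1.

A

Grow the tree from E using Prim:
Step 1: frontier [D—E 16, A—E 19, B—E 22] → take D—E (16); add D.
Step 2: frontier [B—D 13, C—D 17, A—E 19, B—E 22] → take B—D (13); add B.
Step 3: frontier [A—B 16, C—D 17, A—E 19] → take A—B (16); add A.
Step 4: frontier [A—C 23, C—D 17] → take C—D (17); add C.
Vertex order: E, D, B, A, C. The 4th vertex is A.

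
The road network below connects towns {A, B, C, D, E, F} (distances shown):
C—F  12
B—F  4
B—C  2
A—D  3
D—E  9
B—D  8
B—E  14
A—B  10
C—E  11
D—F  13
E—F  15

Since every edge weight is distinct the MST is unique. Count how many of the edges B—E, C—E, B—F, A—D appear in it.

2

Kruskal's algorithm — process edges by increasing weight (ties by edge label):
B—C (2): add. Components now {A} {B,C} {D} {E} {F}
A—D (3): add. Components now {A,D} {B,C} {E} {F}
B—F (4): add. Components now {A,D} {B,C,F} {E}
B—D (8): add. Components now {A,B,C,D,F} {E}
D—E (9): add. Components now {A,B,C,D,E,F}
MST edge set: {B—C, A—D, B—F, B—D, D—E}.
Of the listed edges, {B—F, A—D} are in the MST → 2.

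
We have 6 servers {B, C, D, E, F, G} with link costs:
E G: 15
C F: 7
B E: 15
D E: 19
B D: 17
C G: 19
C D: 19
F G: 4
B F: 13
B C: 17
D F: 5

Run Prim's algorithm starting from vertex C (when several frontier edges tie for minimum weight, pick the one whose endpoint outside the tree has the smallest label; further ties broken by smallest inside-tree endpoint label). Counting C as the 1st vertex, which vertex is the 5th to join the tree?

Prim, starting at C.
Step 1: cheapest edge leaving the tree is C F (7); add F.
Step 2: cheapest edge leaving the tree is F G (4); add G.
Step 3: cheapest edge leaving the tree is D F (5); add D.
Step 4: cheapest edge leaving the tree is B F (13); add B.
Step 5: cheapest edge leaving the tree is B E (15); add E.
Vertex order: C, F, G, D, B, E. The 5th vertex is B.

B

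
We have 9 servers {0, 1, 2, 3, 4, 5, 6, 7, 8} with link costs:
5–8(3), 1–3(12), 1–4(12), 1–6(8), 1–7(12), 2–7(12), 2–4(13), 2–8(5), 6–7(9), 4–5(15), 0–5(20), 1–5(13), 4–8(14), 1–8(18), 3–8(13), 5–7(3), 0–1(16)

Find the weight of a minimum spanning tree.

Kruskal's algorithm — process edges by increasing weight (ties by edge label):
5–7 (3): add — endpoints in different components.
5–8 (3): add — endpoints in different components.
2–8 (5): add — endpoints in different components.
1–6 (8): add — endpoints in different components.
6–7 (9): add — endpoints in different components.
1–3 (12): add — endpoints in different components.
1–4 (12): add — endpoints in different components.
1–7 (12): skip — 1 and 7 already connected.
2–7 (12): skip — 2 and 7 already connected.
1–5 (13): skip — 1 and 5 already connected.
2–4 (13): skip — 2 and 4 already connected.
3–8 (13): skip — 3 and 8 already connected.
4–8 (14): skip — 4 and 8 already connected.
4–5 (15): skip — 4 and 5 already connected.
0–1 (16): add — endpoints in different components.
MST edges: 5–7, 5–8, 2–8, 1–6, 6–7, 1–3, 1–4, 0–1; total weight 3+3+5+8+9+12+12+16 = 68.

68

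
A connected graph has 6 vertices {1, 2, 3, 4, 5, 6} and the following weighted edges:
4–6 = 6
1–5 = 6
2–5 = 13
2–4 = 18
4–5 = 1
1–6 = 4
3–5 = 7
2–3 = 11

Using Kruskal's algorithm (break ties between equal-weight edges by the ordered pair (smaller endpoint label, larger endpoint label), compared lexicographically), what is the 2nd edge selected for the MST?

1-6

Kruskal: consider edges lightest-first.
4–5 (1): add — endpoints in different components.
1–6 (4): add — endpoints in different components.
1–5 (6): add — endpoints in different components.
4–6 (6): skip — 4 and 6 already connected.
3–5 (7): add — endpoints in different components.
2–3 (11): add — endpoints in different components.
The 2nd edge added is 1–6.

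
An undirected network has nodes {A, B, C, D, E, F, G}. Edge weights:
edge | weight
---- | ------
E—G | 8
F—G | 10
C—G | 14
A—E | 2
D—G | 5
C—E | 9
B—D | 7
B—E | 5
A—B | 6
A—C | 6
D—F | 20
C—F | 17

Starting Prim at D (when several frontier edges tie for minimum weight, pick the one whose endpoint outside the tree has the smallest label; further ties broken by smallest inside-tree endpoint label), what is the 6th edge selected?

Prim's algorithm from D:
Step 1: frontier [D—G 5, B—D 7, D—F 20] → take D—G (5); add G.
Step 2: frontier [B—D 7, D—F 20, E—G 8, F—G 10, C—G 14] → take B—D (7); add B.
Step 3: frontier [B—E 5, A—B 6, D—F 20, E—G 8, F—G 10, C—G 14] → take B—E (5); add E.
Step 4: frontier [A—B 6, D—F 20, A—E 2, C—E 9, F—G 10, C—G 14] → take A—E (2); add A.
Step 5: frontier [A—C 6, D—F 20, C—E 9, F—G 10, C—G 14] → take A—C (6); add C.
Step 6: frontier [C—F 17, D—F 20, F—G 10] → take F—G (10); add F.
The 6th edge added is F—G.

F-G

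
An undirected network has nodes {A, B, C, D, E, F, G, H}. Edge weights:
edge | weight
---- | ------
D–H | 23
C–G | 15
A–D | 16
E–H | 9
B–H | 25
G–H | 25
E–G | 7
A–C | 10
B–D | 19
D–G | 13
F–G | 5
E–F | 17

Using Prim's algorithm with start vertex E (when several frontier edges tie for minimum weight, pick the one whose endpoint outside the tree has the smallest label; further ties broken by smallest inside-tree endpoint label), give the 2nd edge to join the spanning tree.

Prim, starting at E.
Step 1: frontier [E–G 7, E–H 9, E–F 17] → take E–G (7); add G.
Step 2: frontier [E–H 9, E–F 17, F–G 5, D–G 13, C–G 15, G–H 25] → take F–G (5); add F.
Step 3: frontier [E–H 9, D–G 13, C–G 15, G–H 25] → take E–H (9); add H.
Step 4: frontier [D–G 13, C–G 15, D–H 23, B–H 25] → take D–G (13); add D.
Step 5: frontier [A–D 16, B–D 19, C–G 15, B–H 25] → take C–G (15); add C.
Step 6: frontier [A–C 10, A–D 16, B–D 19, B–H 25] → take A–C (10); add A.
Step 7: frontier [B–D 19, B–H 25] → take B–D (19); add B.
The 2nd edge added is F–G.

F-G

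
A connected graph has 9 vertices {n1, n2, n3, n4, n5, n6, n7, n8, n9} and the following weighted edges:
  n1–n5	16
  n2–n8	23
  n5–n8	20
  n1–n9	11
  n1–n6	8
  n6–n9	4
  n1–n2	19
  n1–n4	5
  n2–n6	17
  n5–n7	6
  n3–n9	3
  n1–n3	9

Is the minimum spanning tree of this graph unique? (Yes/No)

Yes

Kruskal: consider edges lightest-first.
n3–n9 (3): add — endpoints in different components.
n6–n9 (4): add — endpoints in different components.
n1–n4 (5): add — endpoints in different components.
n5–n7 (6): add — endpoints in different components.
n1–n6 (8): add — endpoints in different components.
n1–n3 (9): skip — n3 and n1 already connected.
n1–n9 (11): skip — n9 and n1 already connected.
n1–n5 (16): add — endpoints in different components.
n2–n6 (17): add — endpoints in different components.
n1–n2 (19): skip — n2 and n1 already connected.
n5–n8 (20): add — endpoints in different components.
Every non-tree edge has weight strictly greater than the heaviest edge on the tree path between its endpoints, so the MST is unique.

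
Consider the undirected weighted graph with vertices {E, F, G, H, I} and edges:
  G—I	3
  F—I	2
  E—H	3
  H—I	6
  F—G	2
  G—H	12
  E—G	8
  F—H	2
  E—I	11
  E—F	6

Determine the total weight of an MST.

9

Kruskal: consider edges lightest-first.
F—G (2): add. Components now {E} {F,G} {H} {I}
F—H (2): add. Components now {E} {F,G,H} {I}
F—I (2): add. Components now {E} {F,G,H,I}
E—H (3): add. Components now {E,F,G,H,I}
MST edges: F—G, F—H, F—I, E—H; total weight 2+2+2+3 = 9.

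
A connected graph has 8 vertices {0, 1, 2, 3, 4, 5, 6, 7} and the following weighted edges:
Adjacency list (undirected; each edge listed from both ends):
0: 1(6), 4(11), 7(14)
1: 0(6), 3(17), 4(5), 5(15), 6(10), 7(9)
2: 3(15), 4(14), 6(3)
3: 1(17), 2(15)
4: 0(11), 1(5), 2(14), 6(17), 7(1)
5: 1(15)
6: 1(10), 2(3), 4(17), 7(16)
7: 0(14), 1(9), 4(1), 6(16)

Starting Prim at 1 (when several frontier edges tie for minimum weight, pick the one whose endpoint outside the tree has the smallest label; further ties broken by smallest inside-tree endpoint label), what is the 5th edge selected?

2-6

Grow the tree from 1 using Prim:
Step 1: cheapest edge leaving the tree is 1–4 (5); add 4.
Step 2: cheapest edge leaving the tree is 4–7 (1); add 7.
Step 3: cheapest edge leaving the tree is 0–1 (6); add 0.
Step 4: cheapest edge leaving the tree is 1–6 (10); add 6.
Step 5: cheapest edge leaving the tree is 2–6 (3); add 2.
Step 6: cheapest edge leaving the tree is 2–3 (15); add 3.
Step 7: cheapest edge leaving the tree is 1–5 (15); add 5.
The 5th edge added is 2–6.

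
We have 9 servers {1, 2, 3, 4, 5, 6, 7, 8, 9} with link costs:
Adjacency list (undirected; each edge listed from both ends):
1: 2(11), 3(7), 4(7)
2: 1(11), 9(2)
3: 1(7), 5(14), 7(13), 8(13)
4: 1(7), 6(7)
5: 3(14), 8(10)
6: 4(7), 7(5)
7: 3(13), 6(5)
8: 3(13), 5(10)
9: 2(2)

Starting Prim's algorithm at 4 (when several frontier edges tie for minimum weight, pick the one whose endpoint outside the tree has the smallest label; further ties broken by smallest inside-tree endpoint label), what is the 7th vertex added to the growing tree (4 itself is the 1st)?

Prim's algorithm from 4:
Step 1: frontier [1—4 7, 4—6 7] → take 1—4 (7); add 1.
Step 2: frontier [1—3 7, 1—2 11, 4—6 7] → take 1—3 (7); add 3.
Step 3: frontier [1—2 11, 3—7 13, 3—8 13, 3—5 14, 4—6 7] → take 4—6 (7); add 6.
Step 4: frontier [1—2 11, 3—7 13, 3—8 13, 3—5 14, 6—7 5] → take 6—7 (5); add 7.
Step 5: frontier [1—2 11, 3—8 13, 3—5 14] → take 1—2 (11); add 2.
Step 6: frontier [2—9 2, 3—8 13, 3—5 14] → take 2—9 (2); add 9.
Step 7: frontier [3—8 13, 3—5 14] → take 3—8 (13); add 8.
Step 8: frontier [3—5 14, 5—8 10] → take 5—8 (10); add 5.
Vertex order: 4, 1, 3, 6, 7, 2, 9, 8, 5. The 7th vertex is 9.

9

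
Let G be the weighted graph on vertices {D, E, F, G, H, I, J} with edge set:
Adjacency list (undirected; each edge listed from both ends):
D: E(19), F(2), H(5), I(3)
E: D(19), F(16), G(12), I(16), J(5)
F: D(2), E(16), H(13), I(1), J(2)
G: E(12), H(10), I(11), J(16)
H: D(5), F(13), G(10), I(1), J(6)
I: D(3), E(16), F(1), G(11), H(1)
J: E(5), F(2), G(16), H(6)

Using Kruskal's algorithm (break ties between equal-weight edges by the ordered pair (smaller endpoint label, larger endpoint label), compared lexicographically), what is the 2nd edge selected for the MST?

H-I

Sort edges by weight, then run Kruskal:
F—I (1): add — endpoints in different components.
H—I (1): add — endpoints in different components.
D—F (2): add — endpoints in different components.
F—J (2): add — endpoints in different components.
D—I (3): skip — D and I already connected.
D—H (5): skip — D and H already connected.
E—J (5): add — endpoints in different components.
H—J (6): skip — H and J already connected.
G—H (10): add — endpoints in different components.
The 2nd edge added is H—I.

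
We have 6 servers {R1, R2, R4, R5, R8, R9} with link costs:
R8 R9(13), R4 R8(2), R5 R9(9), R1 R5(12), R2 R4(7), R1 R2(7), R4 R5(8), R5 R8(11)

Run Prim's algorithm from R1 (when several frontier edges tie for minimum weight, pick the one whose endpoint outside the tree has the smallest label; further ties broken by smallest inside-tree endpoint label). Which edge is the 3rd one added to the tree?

R4-R8

Prim's algorithm from R1:
Step 1: frontier [R1 R2 7, R1 R5 12] → take R1 R2 (7); add R2.
Step 2: frontier [R1 R5 12, R2 R4 7] → take R2 R4 (7); add R4.
Step 3: frontier [R1 R5 12, R4 R8 2, R4 R5 8] → take R4 R8 (2); add R8.
Step 4: frontier [R1 R5 12, R4 R5 8, R5 R8 11, R8 R9 13] → take R4 R5 (8); add R5.
Step 5: frontier [R5 R9 9, R8 R9 13] → take R5 R9 (9); add R9.
The 3rd edge added is R4 R8.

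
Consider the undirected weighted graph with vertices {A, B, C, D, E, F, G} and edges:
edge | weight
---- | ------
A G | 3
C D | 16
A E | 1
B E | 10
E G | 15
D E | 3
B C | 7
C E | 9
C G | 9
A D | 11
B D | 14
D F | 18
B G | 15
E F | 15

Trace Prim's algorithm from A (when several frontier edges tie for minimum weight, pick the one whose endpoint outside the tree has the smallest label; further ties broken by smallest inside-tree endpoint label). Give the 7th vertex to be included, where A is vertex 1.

F

Prim's algorithm from A:
Step 1: frontier [A E 1, A G 3, A D 11] → take A E (1); add E.
Step 2: frontier [A G 3, A D 11, D E 3, C E 9, B E 10, E F 15, E G 15] → take D E (3); add D.
Step 3: frontier [A G 3, B D 14, C D 16, D F 18, C E 9, B E 10, E F 15, E G 15] → take A G (3); add G.
Step 4: frontier [B D 14, C D 16, D F 18, C E 9, B E 10, E F 15, C G 9, B G 15] → take C E (9); add C.
Step 5: frontier [B C 7, B D 14, D F 18, B E 10, E F 15, B G 15] → take B C (7); add B.
Step 6: frontier [D F 18, E F 15] → take E F (15); add F.
Vertex order: A, E, D, G, C, B, F. The 7th vertex is F.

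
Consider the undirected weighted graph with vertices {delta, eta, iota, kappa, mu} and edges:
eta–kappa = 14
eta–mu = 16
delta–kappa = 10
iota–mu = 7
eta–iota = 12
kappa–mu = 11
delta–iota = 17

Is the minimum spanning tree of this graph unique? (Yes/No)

Yes

Sort edges by weight, then run Kruskal:
iota–mu (7): add — endpoints in different components.
delta–kappa (10): add — endpoints in different components.
kappa–mu (11): add — endpoints in different components.
eta–iota (12): add — endpoints in different components.
Every non-tree edge has weight strictly greater than the heaviest edge on the tree path between its endpoints, so the MST is unique.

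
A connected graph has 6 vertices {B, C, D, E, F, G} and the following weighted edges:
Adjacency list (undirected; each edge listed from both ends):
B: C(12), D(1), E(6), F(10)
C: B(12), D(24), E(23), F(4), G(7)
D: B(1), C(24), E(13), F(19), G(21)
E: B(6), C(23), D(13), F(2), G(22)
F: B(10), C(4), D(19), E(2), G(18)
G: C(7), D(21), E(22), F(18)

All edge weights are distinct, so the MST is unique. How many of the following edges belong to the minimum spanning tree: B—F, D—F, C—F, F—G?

1

Sort edges by weight, then run Kruskal:
B—D (1): add — endpoints in different components.
E—F (2): add — endpoints in different components.
C—F (4): add — endpoints in different components.
B—E (6): add — endpoints in different components.
C—G (7): add — endpoints in different components.
MST edge set: {B—D, E—F, C—F, B—E, C—G}.
Of the listed edges, {C—F} are in the MST → 1.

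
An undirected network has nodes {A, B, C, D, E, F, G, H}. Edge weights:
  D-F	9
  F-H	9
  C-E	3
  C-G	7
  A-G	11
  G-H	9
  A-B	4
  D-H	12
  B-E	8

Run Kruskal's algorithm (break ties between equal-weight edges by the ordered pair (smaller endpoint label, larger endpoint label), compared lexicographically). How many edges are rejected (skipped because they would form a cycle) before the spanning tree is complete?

Sort edges by weight, then run Kruskal:
C-E (3): add — endpoints in different components.
A-B (4): add — endpoints in different components.
C-G (7): add — endpoints in different components.
B-E (8): add — endpoints in different components.
D-F (9): add — endpoints in different components.
F-H (9): add — endpoints in different components.
G-H (9): add — endpoints in different components.
Edges rejected before the tree was complete: 0.

0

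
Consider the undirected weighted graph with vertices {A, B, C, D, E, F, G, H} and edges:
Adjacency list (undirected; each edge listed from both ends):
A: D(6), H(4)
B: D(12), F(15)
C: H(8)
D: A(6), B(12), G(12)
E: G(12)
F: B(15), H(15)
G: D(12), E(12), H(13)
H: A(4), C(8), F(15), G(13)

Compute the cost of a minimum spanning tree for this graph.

69

Kruskal: consider edges lightest-first.
A-H (4): add — endpoints in different components.
A-D (6): add — endpoints in different components.
C-H (8): add — endpoints in different components.
B-D (12): add — endpoints in different components.
D-G (12): add — endpoints in different components.
E-G (12): add — endpoints in different components.
G-H (13): skip — G and H already connected.
B-F (15): add — endpoints in different components.
MST edges: A-H, A-D, C-H, B-D, D-G, E-G, B-F; total weight 4+6+8+12+12+12+15 = 69.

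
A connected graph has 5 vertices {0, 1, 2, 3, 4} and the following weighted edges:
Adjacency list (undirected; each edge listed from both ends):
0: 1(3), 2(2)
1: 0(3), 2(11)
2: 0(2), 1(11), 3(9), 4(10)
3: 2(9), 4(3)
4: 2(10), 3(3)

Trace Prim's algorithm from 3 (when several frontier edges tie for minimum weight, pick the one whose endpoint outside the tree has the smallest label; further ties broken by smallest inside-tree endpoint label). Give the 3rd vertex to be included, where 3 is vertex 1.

Prim, starting at 3.
Step 1: frontier [3 4 3, 2 3 9] → take 3 4 (3); add 4.
Step 2: frontier [2 3 9, 2 4 10] → take 2 3 (9); add 2.
Step 3: frontier [0 2 2, 1 2 11] → take 0 2 (2); add 0.
Step 4: frontier [0 1 3, 1 2 11] → take 0 1 (3); add 1.
Vertex order: 3, 4, 2, 0, 1. The 3rd vertex is 2.

2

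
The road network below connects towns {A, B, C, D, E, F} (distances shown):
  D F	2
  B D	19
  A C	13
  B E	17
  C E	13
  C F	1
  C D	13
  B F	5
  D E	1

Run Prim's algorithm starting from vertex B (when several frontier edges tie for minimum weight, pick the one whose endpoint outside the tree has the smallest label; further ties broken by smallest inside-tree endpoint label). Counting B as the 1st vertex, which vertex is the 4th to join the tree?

Prim, starting at B.
Step 1: frontier [B F 5, B E 17, B D 19] → take B F (5); add F.
Step 2: frontier [B E 17, B D 19, C F 1, D F 2] → take C F (1); add C.
Step 3: frontier [B E 17, B D 19, A C 13, C D 13, C E 13, D F 2] → take D F (2); add D.
Step 4: frontier [B E 17, A C 13, C E 13, D E 1] → take D E (1); add E.
Step 5: frontier [A C 13] → take A C (13); add A.
Vertex order: B, F, C, D, E, A. The 4th vertex is D.

D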